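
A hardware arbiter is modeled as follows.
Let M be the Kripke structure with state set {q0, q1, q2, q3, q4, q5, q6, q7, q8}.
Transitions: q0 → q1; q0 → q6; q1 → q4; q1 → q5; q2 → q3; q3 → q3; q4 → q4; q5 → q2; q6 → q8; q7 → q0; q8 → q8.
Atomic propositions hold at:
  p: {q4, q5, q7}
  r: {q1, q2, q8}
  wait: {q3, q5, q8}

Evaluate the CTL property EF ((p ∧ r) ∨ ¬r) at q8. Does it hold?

No

Sat(p ∧ r) = ∅
Sat(¬r) = {q0, q3, q4, q5, q6, q7}
Sat((p ∧ r) ∨ ¬r) = {q0, q3, q4, q5, q6, q7}
EF ((p ∧ r) ∨ ¬r): least fixpoint, start Z0 = {q0, q3, q4, q5, q6, q7}, add states with some successor in Z. Z1 = {q0, q1, q2, q3, q4, q5, q6, q7}; fixed.
Sat(EF ((p ∧ r) ∨ ¬r)) = {q0, q1, q2, q3, q4, q5, q6, q7}
q8 ∉ Sat(EF ((p ∧ r) ∨ ¬r)) = {q0, q1, q2, q3, q4, q5, q6, q7}, so the formula does not hold at q8.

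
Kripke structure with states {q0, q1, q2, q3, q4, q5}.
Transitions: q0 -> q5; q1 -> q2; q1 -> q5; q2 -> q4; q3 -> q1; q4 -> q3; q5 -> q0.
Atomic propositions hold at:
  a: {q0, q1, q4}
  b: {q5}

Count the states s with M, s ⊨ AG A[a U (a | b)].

Sat(a | b) = {q0, q1, q4, q5}
A[a U (a | b)]: least fixpoint, start Z0 = Sat((a | b)) = {q0, q1, q4, q5}, add states in Sat(a) with every successor in Z. Already a fixed point.
Sat(A[a U (a | b)]) = {q0, q1, q4, q5}
AG A[a U (a | b)]: greatest fixpoint, start Z0 = {q0, q1, q4, q5}, keep only states in Sat with every successor in Z. Z1 = {q0, q5}; fixed.
Sat(AG A[a U (a | b)]) = {q0, q5}
|Sat(AG A[a U (a | b)])| = |{q0, q5}| = 2.

2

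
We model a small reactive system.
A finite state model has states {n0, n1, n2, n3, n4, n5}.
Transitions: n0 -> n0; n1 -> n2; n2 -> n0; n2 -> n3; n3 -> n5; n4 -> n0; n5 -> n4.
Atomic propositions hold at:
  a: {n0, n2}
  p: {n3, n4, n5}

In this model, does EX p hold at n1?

No

Sat(EX p) = {s : some successor in {n3, n4, n5}} = {n2, n3, n5}
n1 ∉ Sat(EX p) = {n2, n3, n5}, so the formula does not hold at n1.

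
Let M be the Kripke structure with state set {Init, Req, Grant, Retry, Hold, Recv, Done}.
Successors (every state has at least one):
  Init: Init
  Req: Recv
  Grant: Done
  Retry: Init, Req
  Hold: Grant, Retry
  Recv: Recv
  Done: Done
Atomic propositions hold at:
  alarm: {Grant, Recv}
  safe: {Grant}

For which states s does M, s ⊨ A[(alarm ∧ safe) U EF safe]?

Sat(alarm ∧ safe) = {Grant}
EF safe: least fixpoint, start Z0 = {Grant}, add states with some successor in Z. Z1 = {Grant, Hold}; fixed.
Sat(EF safe) = {Grant, Hold}
A[(alarm ∧ safe) U EF safe]: least fixpoint, start Z0 = Sat(EF safe) = {Grant, Hold}, add states in Sat(alarm ∧ safe) with every successor in Z. Already a fixed point.
Sat(A[(alarm ∧ safe) U EF safe]) = {Grant, Hold}

{Grant, Hold}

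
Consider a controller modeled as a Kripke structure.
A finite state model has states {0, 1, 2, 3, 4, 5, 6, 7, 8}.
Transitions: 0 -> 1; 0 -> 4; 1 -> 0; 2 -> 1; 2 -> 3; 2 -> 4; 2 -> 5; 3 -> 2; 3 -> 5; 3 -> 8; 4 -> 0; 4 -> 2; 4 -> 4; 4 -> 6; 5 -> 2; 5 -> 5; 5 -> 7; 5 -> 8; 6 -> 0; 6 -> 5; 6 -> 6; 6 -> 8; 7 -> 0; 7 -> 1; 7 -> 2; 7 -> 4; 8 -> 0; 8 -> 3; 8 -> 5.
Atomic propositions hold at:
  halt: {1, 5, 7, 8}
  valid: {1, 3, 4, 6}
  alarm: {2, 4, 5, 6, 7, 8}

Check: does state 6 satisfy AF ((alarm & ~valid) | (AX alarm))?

Sat(~valid) = {0, 2, 5, 7, 8}
Sat(alarm & ~valid) = {2, 5, 7, 8}
Sat(AX alarm) = {s : every successor in {2, 4, 5, 6, 7, 8}} = {3, 5}
Sat((alarm & ~valid) | (AX alarm)) = {2, 3, 5, 7, 8}
AF ((alarm & ~valid) | (AX alarm)): least fixpoint, start Z0 = {2, 3, 5, 7, 8}, add states with every successor in Z. Already a fixed point.
Sat(AF ((alarm & ~valid) | (AX alarm))) = {2, 3, 5, 7, 8}
6 ∉ Sat(AF ((alarm & ~valid) | (AX alarm))) = {2, 3, 5, 7, 8}, so the formula does not hold at 6.

No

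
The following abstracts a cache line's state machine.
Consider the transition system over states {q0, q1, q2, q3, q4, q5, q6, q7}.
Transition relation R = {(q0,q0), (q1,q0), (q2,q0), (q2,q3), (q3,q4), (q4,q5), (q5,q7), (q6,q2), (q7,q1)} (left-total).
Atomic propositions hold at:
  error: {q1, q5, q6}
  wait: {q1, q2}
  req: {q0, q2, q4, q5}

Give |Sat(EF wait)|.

EF wait: least fixpoint, start Z0 = {q1, q2}, add states with some successor in Z. Z1 = {q1, q2, q6, q7}; Z2 = {q1, q2, q5, q6, q7}; Z3 = {q1, q2, q4, q5, q6, q7}; Z4 = {q1, q2, q3, q4, q5, q6, q7}; fixed.
Sat(EF wait) = {q1, q2, q3, q4, q5, q6, q7}
|Sat(EF wait)| = |{q1, q2, q3, q4, q5, q6, q7}| = 7.

7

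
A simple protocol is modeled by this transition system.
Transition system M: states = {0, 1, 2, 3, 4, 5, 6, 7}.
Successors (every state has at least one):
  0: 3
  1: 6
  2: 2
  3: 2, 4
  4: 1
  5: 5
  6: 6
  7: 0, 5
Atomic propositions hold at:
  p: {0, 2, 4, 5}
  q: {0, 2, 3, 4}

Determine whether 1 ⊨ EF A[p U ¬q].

Sat(¬q) = {1, 5, 6, 7}
A[p U ¬q]: least fixpoint, start Z0 = Sat(¬q) = {1, 5, 6, 7}, add states in Sat(p) with every successor in Z. Z1 = {1, 4, 5, 6, 7}; fixed.
Sat(A[p U ¬q]) = {1, 4, 5, 6, 7}
EF A[p U ¬q]: least fixpoint, start Z0 = {1, 4, 5, 6, 7}, add states with some successor in Z. Z1 = {1, 3, 4, 5, 6, 7}; Z2 = {0, 1, 3, 4, 5, 6, 7}; fixed.
Sat(EF A[p U ¬q]) = {0, 1, 3, 4, 5, 6, 7}
1 ∈ Sat(EF A[p U ¬q]) = {0, 1, 3, 4, 5, 6, 7}, so the formula holds at 1.

Yes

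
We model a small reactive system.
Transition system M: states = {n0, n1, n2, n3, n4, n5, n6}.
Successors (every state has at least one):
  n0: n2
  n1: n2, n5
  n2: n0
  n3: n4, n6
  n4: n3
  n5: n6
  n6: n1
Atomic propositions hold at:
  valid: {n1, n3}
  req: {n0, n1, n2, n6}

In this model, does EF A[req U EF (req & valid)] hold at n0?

No

Sat(req & valid) = {n1}
EF (req & valid): least fixpoint, start Z0 = {n1}, add states with some successor in Z. Z1 = {n1, n6}; Z2 = {n1, n3, n5, n6}; Z3 = {n1, n3, n4, n5, n6}; fixed.
Sat(EF (req & valid)) = {n1, n3, n4, n5, n6}
A[req U EF (req & valid)]: least fixpoint, start Z0 = Sat(EF (req & valid)) = {n1, n3, n4, n5, n6}, add states in Sat(req) with every successor in Z. Already a fixed point.
Sat(A[req U EF (req & valid)]) = {n1, n3, n4, n5, n6}
EF A[req U EF (req & valid)]: least fixpoint, start Z0 = {n1, n3, n4, n5, n6}, add states with some successor in Z. Already a fixed point.
Sat(EF A[req U EF (req & valid)]) = {n1, n3, n4, n5, n6}
n0 ∉ Sat(EF A[req U EF (req & valid)]) = {n1, n3, n4, n5, n6}, so the formula does not hold at n0.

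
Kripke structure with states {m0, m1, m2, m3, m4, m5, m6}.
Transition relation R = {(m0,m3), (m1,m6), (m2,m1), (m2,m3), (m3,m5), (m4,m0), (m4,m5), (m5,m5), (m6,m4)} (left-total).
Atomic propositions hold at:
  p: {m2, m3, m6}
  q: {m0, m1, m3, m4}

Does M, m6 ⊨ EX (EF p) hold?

Yes

EF p: least fixpoint, start Z0 = {m2, m3, m6}, add states with some successor in Z. Z1 = {m0, m1, m2, m3, m6}; Z2 = {m0, m1, m2, m3, m4, m6}; fixed.
Sat(EF p) = {m0, m1, m2, m3, m4, m6}
Sat(EX (EF p)) = {s : some successor in {m0, m1, m2, m3, m4, m6}} = {m0, m1, m2, m4, m6}
m6 ∈ Sat(EX (EF p)) = {m0, m1, m2, m4, m6}, so the formula holds at m6.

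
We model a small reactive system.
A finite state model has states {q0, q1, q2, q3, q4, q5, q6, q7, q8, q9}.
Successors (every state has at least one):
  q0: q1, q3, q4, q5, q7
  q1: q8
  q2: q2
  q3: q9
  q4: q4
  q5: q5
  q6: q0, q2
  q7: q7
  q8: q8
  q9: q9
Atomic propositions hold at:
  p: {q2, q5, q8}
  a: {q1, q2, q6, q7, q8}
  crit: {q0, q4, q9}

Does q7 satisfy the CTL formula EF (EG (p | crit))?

No

Sat(p | crit) = {q0, q2, q4, q5, q8, q9}
EG (p | crit): greatest fixpoint, start Z0 = {q0, q2, q4, q5, q8, q9}, keep only states in Sat with some successor in Z. Already a fixed point.
Sat(EG (p | crit)) = {q0, q2, q4, q5, q8, q9}
EF (EG (p | crit)): least fixpoint, start Z0 = {q0, q2, q4, q5, q8, q9}, add states with some successor in Z. Z1 = {q0, q1, q2, q3, q4, q5, q6, q8, q9}; fixed.
Sat(EF (EG (p | crit))) = {q0, q1, q2, q3, q4, q5, q6, q8, q9}
q7 ∉ Sat(EF (EG (p | crit))) = {q0, q1, q2, q3, q4, q5, q6, q8, q9}, so the formula does not hold at q7.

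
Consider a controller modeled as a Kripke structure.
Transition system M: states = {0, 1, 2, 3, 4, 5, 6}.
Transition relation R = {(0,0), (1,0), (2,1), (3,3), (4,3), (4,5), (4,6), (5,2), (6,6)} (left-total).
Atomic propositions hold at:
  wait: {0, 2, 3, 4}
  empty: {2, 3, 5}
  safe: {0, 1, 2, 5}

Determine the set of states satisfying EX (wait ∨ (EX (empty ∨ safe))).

Sat(empty ∨ safe) = {0, 1, 2, 3, 5}
Sat(EX (empty ∨ safe)) = {s : some successor in {0, 1, 2, 3, 5}} = {0, 1, 2, 3, 4, 5}
Sat(wait ∨ (EX (empty ∨ safe))) = {0, 1, 2, 3, 4, 5}
Sat(EX (wait ∨ (EX (empty ∨ safe)))) = {s : some successor in {0, 1, 2, 3, 4, 5}} = {0, 1, 2, 3, 4, 5}

{0, 1, 2, 3, 4, 5}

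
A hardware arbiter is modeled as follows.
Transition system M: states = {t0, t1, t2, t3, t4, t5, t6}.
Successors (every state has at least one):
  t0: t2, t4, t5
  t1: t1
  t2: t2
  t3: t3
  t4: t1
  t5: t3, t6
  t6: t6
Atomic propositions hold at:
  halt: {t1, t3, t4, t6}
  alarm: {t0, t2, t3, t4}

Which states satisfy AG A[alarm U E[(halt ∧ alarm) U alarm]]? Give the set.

Sat(halt ∧ alarm) = {t3, t4}
E[(halt ∧ alarm) U alarm]: least fixpoint, start Z0 = Sat(alarm) = {t0, t2, t3, t4}, add states in Sat(halt ∧ alarm) with some successor in Z. Already a fixed point.
Sat(E[(halt ∧ alarm) U alarm]) = {t0, t2, t3, t4}
A[alarm U E[(halt ∧ alarm) U alarm]]: least fixpoint, start Z0 = Sat(E[(halt ∧ alarm) U alarm]) = {t0, t2, t3, t4}, add states in Sat(alarm) with every successor in Z. Already a fixed point.
Sat(A[alarm U E[(halt ∧ alarm) U alarm]]) = {t0, t2, t3, t4}
AG A[alarm U E[(halt ∧ alarm) U alarm]]: greatest fixpoint, start Z0 = {t0, t2, t3, t4}, keep only states in Sat with every successor in Z. Z1 = {t2, t3}; fixed.
Sat(AG A[alarm U E[(halt ∧ alarm) U alarm]]) = {t2, t3}

{t2, t3}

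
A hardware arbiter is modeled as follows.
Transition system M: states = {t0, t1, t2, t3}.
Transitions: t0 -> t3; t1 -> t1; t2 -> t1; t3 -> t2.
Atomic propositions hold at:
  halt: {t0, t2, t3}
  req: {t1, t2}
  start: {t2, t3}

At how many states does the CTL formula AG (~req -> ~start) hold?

2

Sat(~req) = {t0, t3}
Sat(~start) = {t0, t1}
Sat(~req -> ~start) = {t0, t1, t2}
AG (~req -> ~start): greatest fixpoint, start Z0 = {t0, t1, t2}, keep only states in Sat with every successor in Z. Z1 = {t1, t2}; fixed.
Sat(AG (~req -> ~start)) = {t1, t2}
|Sat(AG (~req -> ~start))| = |{t1, t2}| = 2.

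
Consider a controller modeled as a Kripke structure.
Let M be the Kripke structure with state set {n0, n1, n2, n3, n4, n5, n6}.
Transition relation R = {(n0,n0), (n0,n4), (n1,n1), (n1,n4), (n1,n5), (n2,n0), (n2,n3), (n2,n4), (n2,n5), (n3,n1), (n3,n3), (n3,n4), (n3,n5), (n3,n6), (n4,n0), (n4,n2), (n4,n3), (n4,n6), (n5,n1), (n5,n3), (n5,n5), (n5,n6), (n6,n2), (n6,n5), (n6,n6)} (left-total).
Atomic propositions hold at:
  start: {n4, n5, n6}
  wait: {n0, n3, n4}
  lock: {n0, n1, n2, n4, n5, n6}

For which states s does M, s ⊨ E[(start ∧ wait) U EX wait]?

{n0, n1, n2, n3, n4, n5}

Sat(start ∧ wait) = {n4}
Sat(EX wait) = {s : some successor in {n0, n3, n4}} = {n0, n1, n2, n3, n4, n5}
E[(start ∧ wait) U EX wait]: least fixpoint, start Z0 = Sat(EX wait) = {n0, n1, n2, n3, n4, n5}, add states in Sat(start ∧ wait) with some successor in Z. Already a fixed point.
Sat(E[(start ∧ wait) U EX wait]) = {n0, n1, n2, n3, n4, n5}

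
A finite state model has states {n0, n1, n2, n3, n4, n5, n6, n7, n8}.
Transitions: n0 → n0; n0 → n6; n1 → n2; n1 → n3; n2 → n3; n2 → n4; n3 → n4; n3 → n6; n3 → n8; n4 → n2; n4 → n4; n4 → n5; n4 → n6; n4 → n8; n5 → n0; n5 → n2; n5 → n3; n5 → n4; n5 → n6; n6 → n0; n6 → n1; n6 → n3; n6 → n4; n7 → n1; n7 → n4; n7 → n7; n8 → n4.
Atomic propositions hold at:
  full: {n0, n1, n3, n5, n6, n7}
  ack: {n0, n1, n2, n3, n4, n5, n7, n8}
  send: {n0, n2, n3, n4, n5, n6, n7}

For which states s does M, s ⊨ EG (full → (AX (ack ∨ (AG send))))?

AG send: greatest fixpoint, start Z0 = {n0, n2, n3, n4, n5, n6, n7}, keep only states in Sat with every successor in Z. Z1 = {n0, n2, n5}; Z2 = ∅; fixed.
Sat(AG send) = ∅
Sat(ack ∨ (AG send)) = {n0, n1, n2, n3, n4, n5, n7, n8}
Sat(AX (ack ∨ (AG send))) = {s : every successor in {n0, n1, n2, n3, n4, n5, n7, n8}} = {n1, n2, n6, n7, n8}
Sat(full → (AX (ack ∨ (AG send)))) = {n1, n2, n4, n6, n7, n8}
EG (full → (AX (ack ∨ (AG send)))): greatest fixpoint, start Z0 = {n1, n2, n4, n6, n7, n8}, keep only states in Sat with some successor in Z. Already a fixed point.
Sat(EG (full → (AX (ack ∨ (AG send))))) = {n1, n2, n4, n6, n7, n8}

{n1, n2, n4, n6, n7, n8}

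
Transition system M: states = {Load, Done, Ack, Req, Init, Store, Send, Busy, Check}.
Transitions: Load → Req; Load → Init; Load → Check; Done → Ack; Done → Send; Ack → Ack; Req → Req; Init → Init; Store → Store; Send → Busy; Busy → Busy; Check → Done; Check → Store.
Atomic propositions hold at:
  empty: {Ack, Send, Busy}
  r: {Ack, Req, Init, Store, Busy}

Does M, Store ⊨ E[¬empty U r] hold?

Yes

Sat(¬empty) = {Load, Done, Req, Init, Store, Check}
E[¬empty U r]: least fixpoint, start Z0 = Sat(r) = {Ack, Req, Init, Store, Busy}, add states in Sat(¬empty) with some successor in Z. Z1 = {Load, Done, Ack, Req, Init, Store, Busy, Check}; fixed.
Sat(E[¬empty U r]) = {Load, Done, Ack, Req, Init, Store, Busy, Check}
Store ∈ Sat(E[¬empty U r]) = {Load, Done, Ack, Req, Init, Store, Busy, Check}, so the formula holds at Store.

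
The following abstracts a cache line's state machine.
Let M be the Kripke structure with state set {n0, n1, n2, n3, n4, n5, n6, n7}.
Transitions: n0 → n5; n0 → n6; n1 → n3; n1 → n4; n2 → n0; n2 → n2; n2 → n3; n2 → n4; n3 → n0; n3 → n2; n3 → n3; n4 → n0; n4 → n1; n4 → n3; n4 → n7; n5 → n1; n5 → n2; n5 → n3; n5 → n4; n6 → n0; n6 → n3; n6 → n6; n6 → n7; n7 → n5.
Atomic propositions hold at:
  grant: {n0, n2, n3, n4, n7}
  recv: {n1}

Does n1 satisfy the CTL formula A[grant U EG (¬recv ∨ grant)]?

Sat(¬recv) = {n0, n2, n3, n4, n5, n6, n7}
Sat(¬recv ∨ grant) = {n0, n2, n3, n4, n5, n6, n7}
EG (¬recv ∨ grant): greatest fixpoint, start Z0 = {n0, n2, n3, n4, n5, n6, n7}, keep only states in Sat with some successor in Z. Already a fixed point.
Sat(EG (¬recv ∨ grant)) = {n0, n2, n3, n4, n5, n6, n7}
A[grant U EG (¬recv ∨ grant)]: least fixpoint, start Z0 = Sat(EG (¬recv ∨ grant)) = {n0, n2, n3, n4, n5, n6, n7}, add states in Sat(grant) with every successor in Z. Already a fixed point.
Sat(A[grant U EG (¬recv ∨ grant)]) = {n0, n2, n3, n4, n5, n6, n7}
n1 ∉ Sat(A[grant U EG (¬recv ∨ grant)]) = {n0, n2, n3, n4, n5, n6, n7}, so the formula does not hold at n1.

No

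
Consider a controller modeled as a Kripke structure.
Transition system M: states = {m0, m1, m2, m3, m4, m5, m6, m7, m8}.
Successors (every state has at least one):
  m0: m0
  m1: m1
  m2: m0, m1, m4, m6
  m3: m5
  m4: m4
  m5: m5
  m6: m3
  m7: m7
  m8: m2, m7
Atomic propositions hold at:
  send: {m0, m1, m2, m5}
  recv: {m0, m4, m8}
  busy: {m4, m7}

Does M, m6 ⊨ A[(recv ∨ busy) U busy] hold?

No

Sat(recv ∨ busy) = {m0, m4, m7, m8}
A[(recv ∨ busy) U busy]: least fixpoint, start Z0 = Sat(busy) = {m4, m7}, add states in Sat(recv ∨ busy) with every successor in Z. Already a fixed point.
Sat(A[(recv ∨ busy) U busy]) = {m4, m7}
m6 ∉ Sat(A[(recv ∨ busy) U busy]) = {m4, m7}, so the formula does not hold at m6.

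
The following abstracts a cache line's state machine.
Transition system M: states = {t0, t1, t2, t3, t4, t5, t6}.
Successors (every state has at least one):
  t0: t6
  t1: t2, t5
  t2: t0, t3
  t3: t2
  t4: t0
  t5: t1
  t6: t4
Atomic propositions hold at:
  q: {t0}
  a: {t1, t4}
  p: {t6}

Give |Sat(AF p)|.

3

AF p: least fixpoint, start Z0 = {t6}, add states with every successor in Z. Z1 = {t0, t6}; Z2 = {t0, t4, t6}; fixed.
Sat(AF p) = {t0, t4, t6}
|Sat(AF p)| = |{t0, t4, t6}| = 3.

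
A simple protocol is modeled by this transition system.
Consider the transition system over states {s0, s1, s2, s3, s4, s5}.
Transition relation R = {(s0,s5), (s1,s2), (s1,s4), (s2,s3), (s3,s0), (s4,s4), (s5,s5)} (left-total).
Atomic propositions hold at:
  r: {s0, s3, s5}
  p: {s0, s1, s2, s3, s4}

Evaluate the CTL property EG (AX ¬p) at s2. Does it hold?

No

Sat(¬p) = {s5}
Sat(AX ¬p) = {s : every successor in {s5}} = {s0, s5}
EG (AX ¬p): greatest fixpoint, start Z0 = {s0, s5}, keep only states in Sat with some successor in Z. Already a fixed point.
Sat(EG (AX ¬p)) = {s0, s5}
s2 ∉ Sat(EG (AX ¬p)) = {s0, s5}, so the formula does not hold at s2.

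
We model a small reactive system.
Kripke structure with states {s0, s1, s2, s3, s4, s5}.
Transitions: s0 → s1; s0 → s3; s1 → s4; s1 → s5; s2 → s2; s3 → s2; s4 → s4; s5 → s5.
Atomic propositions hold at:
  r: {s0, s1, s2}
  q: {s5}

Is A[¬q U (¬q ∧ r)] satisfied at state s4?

Sat(¬q) = {s0, s1, s2, s3, s4}
Sat(¬q ∧ r) = {s0, s1, s2}
A[¬q U (¬q ∧ r)]: least fixpoint, start Z0 = Sat((¬q ∧ r)) = {s0, s1, s2}, add states in Sat(¬q) with every successor in Z. Z1 = {s0, s1, s2, s3}; fixed.
Sat(A[¬q U (¬q ∧ r)]) = {s0, s1, s2, s3}
s4 ∉ Sat(A[¬q U (¬q ∧ r)]) = {s0, s1, s2, s3}, so the formula does not hold at s4.

No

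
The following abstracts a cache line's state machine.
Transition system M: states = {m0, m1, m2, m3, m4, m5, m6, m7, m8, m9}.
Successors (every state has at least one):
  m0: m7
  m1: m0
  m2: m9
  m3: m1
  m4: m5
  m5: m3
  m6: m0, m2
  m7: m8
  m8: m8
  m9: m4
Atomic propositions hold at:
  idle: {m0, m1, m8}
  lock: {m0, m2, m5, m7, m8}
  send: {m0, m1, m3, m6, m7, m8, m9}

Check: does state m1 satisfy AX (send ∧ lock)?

Yes

Sat(send ∧ lock) = {m0, m7, m8}
Sat(AX (send ∧ lock)) = {s : every successor in {m0, m7, m8}} = {m0, m1, m7, m8}
m1 ∈ Sat(AX (send ∧ lock)) = {m0, m1, m7, m8}, so the formula holds at m1.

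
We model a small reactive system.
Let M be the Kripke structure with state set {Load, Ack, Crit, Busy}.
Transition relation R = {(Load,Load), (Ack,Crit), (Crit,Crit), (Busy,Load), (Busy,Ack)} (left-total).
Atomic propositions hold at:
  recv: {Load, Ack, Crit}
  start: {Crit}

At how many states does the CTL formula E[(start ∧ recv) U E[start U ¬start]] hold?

Sat(start ∧ recv) = {Crit}
Sat(¬start) = {Load, Ack, Busy}
E[start U ¬start]: least fixpoint, start Z0 = Sat(¬start) = {Load, Ack, Busy}, add states in Sat(start) with some successor in Z. Already a fixed point.
Sat(E[start U ¬start]) = {Load, Ack, Busy}
E[(start ∧ recv) U E[start U ¬start]]: least fixpoint, start Z0 = Sat(E[start U ¬start]) = {Load, Ack, Busy}, add states in Sat(start ∧ recv) with some successor in Z. Already a fixed point.
Sat(E[(start ∧ recv) U E[start U ¬start]]) = {Load, Ack, Busy}
|Sat(E[(start ∧ recv) U E[start U ¬start]])| = |{Load, Ack, Busy}| = 3.

3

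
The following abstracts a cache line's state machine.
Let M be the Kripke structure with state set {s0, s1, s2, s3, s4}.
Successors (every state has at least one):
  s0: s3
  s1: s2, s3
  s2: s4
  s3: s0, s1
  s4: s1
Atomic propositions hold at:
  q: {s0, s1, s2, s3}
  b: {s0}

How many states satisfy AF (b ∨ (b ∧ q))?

1

Sat(b ∧ q) = {s0}
Sat(b ∨ (b ∧ q)) = {s0}
AF (b ∨ (b ∧ q)): least fixpoint, start Z0 = {s0}, add states with every successor in Z. Already a fixed point.
Sat(AF (b ∨ (b ∧ q))) = {s0}
|Sat(AF (b ∨ (b ∧ q)))| = |{s0}| = 1.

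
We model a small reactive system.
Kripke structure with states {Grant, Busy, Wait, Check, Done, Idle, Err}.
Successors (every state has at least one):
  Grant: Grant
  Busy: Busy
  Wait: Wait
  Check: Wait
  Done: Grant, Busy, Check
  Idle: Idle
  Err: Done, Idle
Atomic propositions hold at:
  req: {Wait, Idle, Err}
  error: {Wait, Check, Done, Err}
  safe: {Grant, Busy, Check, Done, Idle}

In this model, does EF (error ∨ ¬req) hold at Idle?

No

Sat(¬req) = {Grant, Busy, Check, Done}
Sat(error ∨ ¬req) = {Grant, Busy, Wait, Check, Done, Err}
EF (error ∨ ¬req): least fixpoint, start Z0 = {Grant, Busy, Wait, Check, Done, Err}, add states with some successor in Z. Already a fixed point.
Sat(EF (error ∨ ¬req)) = {Grant, Busy, Wait, Check, Done, Err}
Idle ∉ Sat(EF (error ∨ ¬req)) = {Grant, Busy, Wait, Check, Done, Err}, so the formula does not hold at Idle.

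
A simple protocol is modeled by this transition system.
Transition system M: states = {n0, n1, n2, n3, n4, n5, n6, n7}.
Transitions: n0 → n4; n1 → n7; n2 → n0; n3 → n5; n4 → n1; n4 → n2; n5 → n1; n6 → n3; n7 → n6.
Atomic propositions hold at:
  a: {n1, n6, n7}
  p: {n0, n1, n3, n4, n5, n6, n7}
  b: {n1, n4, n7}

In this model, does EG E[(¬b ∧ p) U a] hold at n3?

Yes

Sat(¬b) = {n0, n2, n3, n5, n6}
Sat(¬b ∧ p) = {n0, n3, n5, n6}
E[(¬b ∧ p) U a]: least fixpoint, start Z0 = Sat(a) = {n1, n6, n7}, add states in Sat(¬b ∧ p) with some successor in Z. Z1 = {n1, n5, n6, n7}; Z2 = {n1, n3, n5, n6, n7}; fixed.
Sat(E[(¬b ∧ p) U a]) = {n1, n3, n5, n6, n7}
EG E[(¬b ∧ p) U a]: greatest fixpoint, start Z0 = {n1, n3, n5, n6, n7}, keep only states in Sat with some successor in Z. Already a fixed point.
Sat(EG E[(¬b ∧ p) U a]) = {n1, n3, n5, n6, n7}
n3 ∈ Sat(EG E[(¬b ∧ p) U a]) = {n1, n3, n5, n6, n7}, so the formula holds at n3.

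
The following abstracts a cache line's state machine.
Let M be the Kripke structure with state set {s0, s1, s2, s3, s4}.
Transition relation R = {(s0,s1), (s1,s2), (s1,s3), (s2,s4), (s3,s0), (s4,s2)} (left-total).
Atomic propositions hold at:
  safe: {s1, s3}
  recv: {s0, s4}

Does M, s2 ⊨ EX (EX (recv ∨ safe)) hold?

Sat(recv ∨ safe) = {s0, s1, s3, s4}
Sat(EX (recv ∨ safe)) = {s : some successor in {s0, s1, s3, s4}} = {s0, s1, s2, s3}
Sat(EX (EX (recv ∨ safe))) = {s : some successor in {s0, s1, s2, s3}} = {s0, s1, s3, s4}
s2 ∉ Sat(EX (EX (recv ∨ safe))) = {s0, s1, s3, s4}, so the formula does not hold at s2.

No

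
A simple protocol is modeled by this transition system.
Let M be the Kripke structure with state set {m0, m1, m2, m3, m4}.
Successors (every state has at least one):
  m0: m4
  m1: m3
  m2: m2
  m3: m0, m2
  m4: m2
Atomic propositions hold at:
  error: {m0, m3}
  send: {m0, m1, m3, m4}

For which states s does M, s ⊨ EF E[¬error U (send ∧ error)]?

{m0, m1, m3}

Sat(¬error) = {m1, m2, m4}
Sat(send ∧ error) = {m0, m3}
E[¬error U (send ∧ error)]: least fixpoint, start Z0 = Sat((send ∧ error)) = {m0, m3}, add states in Sat(¬error) with some successor in Z. Z1 = {m0, m1, m3}; fixed.
Sat(E[¬error U (send ∧ error)]) = {m0, m1, m3}
EF E[¬error U (send ∧ error)]: least fixpoint, start Z0 = {m0, m1, m3}, add states with some successor in Z. Already a fixed point.
Sat(EF E[¬error U (send ∧ error)]) = {m0, m1, m3}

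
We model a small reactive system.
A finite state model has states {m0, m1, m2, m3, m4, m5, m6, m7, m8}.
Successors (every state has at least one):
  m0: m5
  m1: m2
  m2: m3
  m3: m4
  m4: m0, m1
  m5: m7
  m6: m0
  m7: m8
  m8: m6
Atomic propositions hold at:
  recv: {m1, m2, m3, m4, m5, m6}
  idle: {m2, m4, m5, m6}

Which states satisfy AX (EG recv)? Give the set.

{m1, m2, m3}

EG recv: greatest fixpoint, start Z0 = {m1, m2, m3, m4, m5, m6}, keep only states in Sat with some successor in Z. Z1 = {m1, m2, m3, m4}; fixed.
Sat(EG recv) = {m1, m2, m3, m4}
Sat(AX (EG recv)) = {s : every successor in {m1, m2, m3, m4}} = {m1, m2, m3}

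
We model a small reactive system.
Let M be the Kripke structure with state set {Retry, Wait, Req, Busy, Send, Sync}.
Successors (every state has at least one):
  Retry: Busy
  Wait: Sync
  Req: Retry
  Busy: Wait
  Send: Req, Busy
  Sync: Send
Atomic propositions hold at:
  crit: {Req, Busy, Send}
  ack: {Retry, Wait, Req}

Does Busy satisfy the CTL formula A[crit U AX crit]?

Sat(AX crit) = {s : every successor in {Req, Busy, Send}} = {Retry, Send, Sync}
A[crit U AX crit]: least fixpoint, start Z0 = Sat(AX crit) = {Retry, Send, Sync}, add states in Sat(crit) with every successor in Z. Z1 = {Retry, Req, Send, Sync}; fixed.
Sat(A[crit U AX crit]) = {Retry, Req, Send, Sync}
Busy ∉ Sat(A[crit U AX crit]) = {Retry, Req, Send, Sync}, so the formula does not hold at Busy.

No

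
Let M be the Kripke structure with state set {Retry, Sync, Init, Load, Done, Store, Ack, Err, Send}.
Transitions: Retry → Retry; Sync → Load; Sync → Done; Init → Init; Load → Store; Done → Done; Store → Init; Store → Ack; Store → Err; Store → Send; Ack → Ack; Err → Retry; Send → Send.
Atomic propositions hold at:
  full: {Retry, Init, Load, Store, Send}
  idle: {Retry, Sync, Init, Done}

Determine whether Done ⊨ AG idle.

AG idle: greatest fixpoint, start Z0 = {Retry, Sync, Init, Done}, keep only states in Sat with every successor in Z. Z1 = {Retry, Init, Done}; fixed.
Sat(AG idle) = {Retry, Init, Done}
Done ∈ Sat(AG idle) = {Retry, Init, Done}, so the formula holds at Done.

Yes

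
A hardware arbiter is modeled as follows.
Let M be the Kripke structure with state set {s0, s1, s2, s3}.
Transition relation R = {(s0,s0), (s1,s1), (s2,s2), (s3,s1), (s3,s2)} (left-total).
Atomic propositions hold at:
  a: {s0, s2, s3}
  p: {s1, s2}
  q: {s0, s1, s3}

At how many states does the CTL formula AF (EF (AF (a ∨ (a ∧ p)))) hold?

Sat(a ∧ p) = {s2}
Sat(a ∨ (a ∧ p)) = {s0, s2, s3}
AF (a ∨ (a ∧ p)): least fixpoint, start Z0 = {s0, s2, s3}, add states with every successor in Z. Already a fixed point.
Sat(AF (a ∨ (a ∧ p))) = {s0, s2, s3}
EF (AF (a ∨ (a ∧ p))): least fixpoint, start Z0 = {s0, s2, s3}, add states with some successor in Z. Already a fixed point.
Sat(EF (AF (a ∨ (a ∧ p)))) = {s0, s2, s3}
AF (EF (AF (a ∨ (a ∧ p)))): least fixpoint, start Z0 = {s0, s2, s3}, add states with every successor in Z. Already a fixed point.
Sat(AF (EF (AF (a ∨ (a ∧ p))))) = {s0, s2, s3}
|Sat(AF (EF (AF (a ∨ (a ∧ p)))))| = |{s0, s2, s3}| = 3.

3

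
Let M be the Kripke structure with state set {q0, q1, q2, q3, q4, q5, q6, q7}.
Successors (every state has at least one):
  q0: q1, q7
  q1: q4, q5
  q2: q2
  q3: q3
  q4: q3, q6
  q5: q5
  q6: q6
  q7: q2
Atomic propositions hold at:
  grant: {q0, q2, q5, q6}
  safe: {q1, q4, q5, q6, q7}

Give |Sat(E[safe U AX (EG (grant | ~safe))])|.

Sat(~safe) = {q0, q2, q3}
Sat(grant | ~safe) = {q0, q2, q3, q5, q6}
EG (grant | ~safe): greatest fixpoint, start Z0 = {q0, q2, q3, q5, q6}, keep only states in Sat with some successor in Z. Z1 = {q2, q3, q5, q6}; fixed.
Sat(EG (grant | ~safe)) = {q2, q3, q5, q6}
Sat(AX (EG (grant | ~safe))) = {s : every successor in {q2, q3, q5, q6}} = {q2, q3, q4, q5, q6, q7}
E[safe U AX (EG (grant | ~safe))]: least fixpoint, start Z0 = Sat(AX (EG (grant | ~safe))) = {q2, q3, q4, q5, q6, q7}, add states in Sat(safe) with some successor in Z. Z1 = {q1, q2, q3, q4, q5, q6, q7}; fixed.
Sat(E[safe U AX (EG (grant | ~safe))]) = {q1, q2, q3, q4, q5, q6, q7}
|Sat(E[safe U AX (EG (grant | ~safe))])| = |{q1, q2, q3, q4, q5, q6, q7}| = 7.

7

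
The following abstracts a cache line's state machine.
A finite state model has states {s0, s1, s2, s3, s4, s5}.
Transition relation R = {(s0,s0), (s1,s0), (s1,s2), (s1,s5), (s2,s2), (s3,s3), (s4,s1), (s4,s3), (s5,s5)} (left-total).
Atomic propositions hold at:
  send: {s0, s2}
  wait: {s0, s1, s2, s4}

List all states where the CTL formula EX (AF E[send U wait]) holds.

{s0, s1, s2, s4}

E[send U wait]: least fixpoint, start Z0 = Sat(wait) = {s0, s1, s2, s4}, add states in Sat(send) with some successor in Z. Already a fixed point.
Sat(E[send U wait]) = {s0, s1, s2, s4}
AF E[send U wait]: least fixpoint, start Z0 = {s0, s1, s2, s4}, add states with every successor in Z. Already a fixed point.
Sat(AF E[send U wait]) = {s0, s1, s2, s4}
Sat(EX (AF E[send U wait])) = {s : some successor in {s0, s1, s2, s4}} = {s0, s1, s2, s4}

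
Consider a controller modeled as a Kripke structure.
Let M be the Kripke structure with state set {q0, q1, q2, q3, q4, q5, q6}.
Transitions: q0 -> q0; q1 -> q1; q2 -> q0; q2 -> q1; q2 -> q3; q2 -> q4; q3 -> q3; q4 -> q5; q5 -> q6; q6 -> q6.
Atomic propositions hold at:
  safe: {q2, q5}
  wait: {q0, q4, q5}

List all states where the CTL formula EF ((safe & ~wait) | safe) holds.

{q2, q4, q5}

Sat(~wait) = {q1, q2, q3, q6}
Sat(safe & ~wait) = {q2}
Sat((safe & ~wait) | safe) = {q2, q5}
EF ((safe & ~wait) | safe): least fixpoint, start Z0 = {q2, q5}, add states with some successor in Z. Z1 = {q2, q4, q5}; fixed.
Sat(EF ((safe & ~wait) | safe)) = {q2, q4, q5}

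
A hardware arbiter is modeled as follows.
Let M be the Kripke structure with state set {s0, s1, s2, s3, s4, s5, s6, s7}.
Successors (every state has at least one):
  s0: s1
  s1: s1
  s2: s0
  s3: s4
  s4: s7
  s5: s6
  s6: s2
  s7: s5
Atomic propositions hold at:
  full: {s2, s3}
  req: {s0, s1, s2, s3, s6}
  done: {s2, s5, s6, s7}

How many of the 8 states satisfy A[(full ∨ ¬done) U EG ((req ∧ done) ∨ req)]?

4

Sat(¬done) = {s0, s1, s3, s4}
Sat(full ∨ ¬done) = {s0, s1, s2, s3, s4}
Sat(req ∧ done) = {s2, s6}
Sat((req ∧ done) ∨ req) = {s0, s1, s2, s3, s6}
EG ((req ∧ done) ∨ req): greatest fixpoint, start Z0 = {s0, s1, s2, s3, s6}, keep only states in Sat with some successor in Z. Z1 = {s0, s1, s2, s6}; fixed.
Sat(EG ((req ∧ done) ∨ req)) = {s0, s1, s2, s6}
A[(full ∨ ¬done) U EG ((req ∧ done) ∨ req)]: least fixpoint, start Z0 = Sat(EG ((req ∧ done) ∨ req)) = {s0, s1, s2, s6}, add states in Sat(full ∨ ¬done) with every successor in Z. Already a fixed point.
Sat(A[(full ∨ ¬done) U EG ((req ∧ done) ∨ req)]) = {s0, s1, s2, s6}
|Sat(A[(full ∨ ¬done) U EG ((req ∧ done) ∨ req)])| = |{s0, s1, s2, s6}| = 4.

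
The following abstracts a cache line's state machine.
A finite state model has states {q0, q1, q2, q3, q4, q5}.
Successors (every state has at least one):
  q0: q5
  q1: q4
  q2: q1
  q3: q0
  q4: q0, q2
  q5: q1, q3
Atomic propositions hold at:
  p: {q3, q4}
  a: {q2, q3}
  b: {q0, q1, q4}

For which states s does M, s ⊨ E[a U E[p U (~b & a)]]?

{q2, q3, q4}

Sat(~b) = {q2, q3, q5}
Sat(~b & a) = {q2, q3}
E[p U (~b & a)]: least fixpoint, start Z0 = Sat((~b & a)) = {q2, q3}, add states in Sat(p) with some successor in Z. Z1 = {q2, q3, q4}; fixed.
Sat(E[p U (~b & a)]) = {q2, q3, q4}
E[a U E[p U (~b & a)]]: least fixpoint, start Z0 = Sat(E[p U (~b & a)]) = {q2, q3, q4}, add states in Sat(a) with some successor in Z. Already a fixed point.
Sat(E[a U E[p U (~b & a)]]) = {q2, q3, q4}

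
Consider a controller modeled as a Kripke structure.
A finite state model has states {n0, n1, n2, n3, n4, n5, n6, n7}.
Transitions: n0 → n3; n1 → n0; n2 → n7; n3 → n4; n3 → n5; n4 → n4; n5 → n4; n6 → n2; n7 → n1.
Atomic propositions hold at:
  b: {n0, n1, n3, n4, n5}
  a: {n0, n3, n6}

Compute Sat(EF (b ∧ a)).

{n0, n1, n2, n3, n6, n7}

Sat(b ∧ a) = {n0, n3}
EF (b ∧ a): least fixpoint, start Z0 = {n0, n3}, add states with some successor in Z. Z1 = {n0, n1, n3}; Z2 = {n0, n1, n3, n7}; Z3 = {n0, n1, n2, n3, n7}; Z4 = {n0, n1, n2, n3, n6, n7}; fixed.
Sat(EF (b ∧ a)) = {n0, n1, n2, n3, n6, n7}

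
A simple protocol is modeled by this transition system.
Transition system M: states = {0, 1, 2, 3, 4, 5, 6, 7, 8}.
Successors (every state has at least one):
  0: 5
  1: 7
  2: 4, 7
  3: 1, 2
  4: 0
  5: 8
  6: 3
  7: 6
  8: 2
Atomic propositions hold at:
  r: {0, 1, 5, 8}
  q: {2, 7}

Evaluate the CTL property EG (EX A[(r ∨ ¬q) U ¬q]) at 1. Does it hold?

No

Sat(¬q) = {0, 1, 3, 4, 5, 6, 8}
Sat(r ∨ ¬q) = {0, 1, 3, 4, 5, 6, 8}
A[(r ∨ ¬q) U ¬q]: least fixpoint, start Z0 = Sat(¬q) = {0, 1, 3, 4, 5, 6, 8}, add states in Sat(r ∨ ¬q) with every successor in Z. Already a fixed point.
Sat(A[(r ∨ ¬q) U ¬q]) = {0, 1, 3, 4, 5, 6, 8}
Sat(EX A[(r ∨ ¬q) U ¬q]) = {s : some successor in {0, 1, 3, 4, 5, 6, 8}} = {0, 2, 3, 4, 5, 6, 7}
EG (EX A[(r ∨ ¬q) U ¬q]): greatest fixpoint, start Z0 = {0, 2, 3, 4, 5, 6, 7}, keep only states in Sat with some successor in Z. Z1 = {0, 2, 3, 4, 6, 7}; Z2 = {2, 3, 4, 6, 7}; Z3 = {2, 3, 6, 7}; fixed.
Sat(EG (EX A[(r ∨ ¬q) U ¬q])) = {2, 3, 6, 7}
1 ∉ Sat(EG (EX A[(r ∨ ¬q) U ¬q])) = {2, 3, 6, 7}, so the formula does not hold at 1.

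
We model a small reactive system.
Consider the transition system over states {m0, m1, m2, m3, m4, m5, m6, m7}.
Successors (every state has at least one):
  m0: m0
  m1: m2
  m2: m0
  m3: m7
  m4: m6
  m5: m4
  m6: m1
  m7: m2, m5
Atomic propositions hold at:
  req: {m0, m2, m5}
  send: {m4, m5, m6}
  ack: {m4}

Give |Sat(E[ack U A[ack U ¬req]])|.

5

Sat(¬req) = {m1, m3, m4, m6, m7}
A[ack U ¬req]: least fixpoint, start Z0 = Sat(¬req) = {m1, m3, m4, m6, m7}, add states in Sat(ack) with every successor in Z. Already a fixed point.
Sat(A[ack U ¬req]) = {m1, m3, m4, m6, m7}
E[ack U A[ack U ¬req]]: least fixpoint, start Z0 = Sat(A[ack U ¬req]) = {m1, m3, m4, m6, m7}, add states in Sat(ack) with some successor in Z. Already a fixed point.
Sat(E[ack U A[ack U ¬req]]) = {m1, m3, m4, m6, m7}
|Sat(E[ack U A[ack U ¬req]])| = |{m1, m3, m4, m6, m7}| = 5.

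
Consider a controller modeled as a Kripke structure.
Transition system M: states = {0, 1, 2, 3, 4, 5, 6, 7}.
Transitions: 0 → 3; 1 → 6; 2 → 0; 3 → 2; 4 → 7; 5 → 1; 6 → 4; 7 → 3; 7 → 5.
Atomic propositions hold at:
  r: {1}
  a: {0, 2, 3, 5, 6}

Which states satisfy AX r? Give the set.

{5}

Sat(AX r) = {s : every successor in {1}} = {5}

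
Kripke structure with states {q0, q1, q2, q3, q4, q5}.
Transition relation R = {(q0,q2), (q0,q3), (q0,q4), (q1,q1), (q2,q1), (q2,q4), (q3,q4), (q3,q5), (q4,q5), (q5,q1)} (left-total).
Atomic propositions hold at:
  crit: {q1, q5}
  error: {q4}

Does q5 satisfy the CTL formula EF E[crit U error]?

No

E[crit U error]: least fixpoint, start Z0 = Sat(error) = {q4}, add states in Sat(crit) with some successor in Z. Already a fixed point.
Sat(E[crit U error]) = {q4}
EF E[crit U error]: least fixpoint, start Z0 = {q4}, add states with some successor in Z. Z1 = {q0, q2, q3, q4}; fixed.
Sat(EF E[crit U error]) = {q0, q2, q3, q4}
q5 ∉ Sat(EF E[crit U error]) = {q0, q2, q3, q4}, so the formula does not hold at q5.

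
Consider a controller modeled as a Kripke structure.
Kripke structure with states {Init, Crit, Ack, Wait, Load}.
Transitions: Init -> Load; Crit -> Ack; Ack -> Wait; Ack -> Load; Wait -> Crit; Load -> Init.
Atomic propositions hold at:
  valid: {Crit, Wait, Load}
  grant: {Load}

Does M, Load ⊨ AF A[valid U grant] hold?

Yes

A[valid U grant]: least fixpoint, start Z0 = Sat(grant) = {Load}, add states in Sat(valid) with every successor in Z. Already a fixed point.
Sat(A[valid U grant]) = {Load}
AF A[valid U grant]: least fixpoint, start Z0 = {Load}, add states with every successor in Z. Z1 = {Init, Load}; fixed.
Sat(AF A[valid U grant]) = {Init, Load}
Load ∈ Sat(AF A[valid U grant]) = {Init, Load}, so the formula holds at Load.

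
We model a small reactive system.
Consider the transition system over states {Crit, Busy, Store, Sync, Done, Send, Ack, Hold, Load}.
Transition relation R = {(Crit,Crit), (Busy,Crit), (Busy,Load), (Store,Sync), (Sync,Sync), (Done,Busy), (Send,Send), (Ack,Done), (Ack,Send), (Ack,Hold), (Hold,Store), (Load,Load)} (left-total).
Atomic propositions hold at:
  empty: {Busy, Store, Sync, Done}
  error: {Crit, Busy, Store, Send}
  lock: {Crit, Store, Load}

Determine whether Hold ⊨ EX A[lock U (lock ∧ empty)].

Yes

Sat(lock ∧ empty) = {Store}
A[lock U (lock ∧ empty)]: least fixpoint, start Z0 = Sat((lock ∧ empty)) = {Store}, add states in Sat(lock) with every successor in Z. Already a fixed point.
Sat(A[lock U (lock ∧ empty)]) = {Store}
Sat(EX A[lock U (lock ∧ empty)]) = {s : some successor in {Store}} = {Hold}
Hold ∈ Sat(EX A[lock U (lock ∧ empty)]) = {Hold}, so the formula holds at Hold.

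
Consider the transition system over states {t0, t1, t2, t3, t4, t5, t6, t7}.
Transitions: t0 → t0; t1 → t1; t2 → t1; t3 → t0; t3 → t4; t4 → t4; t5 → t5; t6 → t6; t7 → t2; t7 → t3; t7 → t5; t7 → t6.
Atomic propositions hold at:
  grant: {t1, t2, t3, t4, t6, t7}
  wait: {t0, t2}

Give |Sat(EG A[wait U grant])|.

6

A[wait U grant]: least fixpoint, start Z0 = Sat(grant) = {t1, t2, t3, t4, t6, t7}, add states in Sat(wait) with every successor in Z. Already a fixed point.
Sat(A[wait U grant]) = {t1, t2, t3, t4, t6, t7}
EG A[wait U grant]: greatest fixpoint, start Z0 = {t1, t2, t3, t4, t6, t7}, keep only states in Sat with some successor in Z. Already a fixed point.
Sat(EG A[wait U grant]) = {t1, t2, t3, t4, t6, t7}
|Sat(EG A[wait U grant])| = |{t1, t2, t3, t4, t6, t7}| = 6.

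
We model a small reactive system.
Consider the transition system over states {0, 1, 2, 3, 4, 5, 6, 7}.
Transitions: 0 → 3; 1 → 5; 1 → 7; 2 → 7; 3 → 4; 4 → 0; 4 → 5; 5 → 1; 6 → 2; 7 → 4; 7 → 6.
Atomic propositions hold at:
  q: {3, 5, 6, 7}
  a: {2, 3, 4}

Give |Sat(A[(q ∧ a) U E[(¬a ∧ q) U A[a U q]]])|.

5

Sat(q ∧ a) = {3}
Sat(¬a) = {0, 1, 5, 6, 7}
Sat(¬a ∧ q) = {5, 6, 7}
A[a U q]: least fixpoint, start Z0 = Sat(q) = {3, 5, 6, 7}, add states in Sat(a) with every successor in Z. Z1 = {2, 3, 5, 6, 7}; fixed.
Sat(A[a U q]) = {2, 3, 5, 6, 7}
E[(¬a ∧ q) U A[a U q]]: least fixpoint, start Z0 = Sat(A[a U q]) = {2, 3, 5, 6, 7}, add states in Sat(¬a ∧ q) with some successor in Z. Already a fixed point.
Sat(E[(¬a ∧ q) U A[a U q]]) = {2, 3, 5, 6, 7}
A[(q ∧ a) U E[(¬a ∧ q) U A[a U q]]]: least fixpoint, start Z0 = Sat(E[(¬a ∧ q) U A[a U q]]) = {2, 3, 5, 6, 7}, add states in Sat(q ∧ a) with every successor in Z. Already a fixed point.
Sat(A[(q ∧ a) U E[(¬a ∧ q) U A[a U q]]]) = {2, 3, 5, 6, 7}
|Sat(A[(q ∧ a) U E[(¬a ∧ q) U A[a U q]]])| = |{2, 3, 5, 6, 7}| = 5.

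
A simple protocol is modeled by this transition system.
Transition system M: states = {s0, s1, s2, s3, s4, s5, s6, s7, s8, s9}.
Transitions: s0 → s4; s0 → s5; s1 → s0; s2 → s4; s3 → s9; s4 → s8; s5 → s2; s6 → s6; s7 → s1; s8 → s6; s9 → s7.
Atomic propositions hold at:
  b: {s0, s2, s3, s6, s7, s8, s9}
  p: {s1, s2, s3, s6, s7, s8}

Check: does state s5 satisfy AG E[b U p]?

E[b U p]: least fixpoint, start Z0 = Sat(p) = {s1, s2, s3, s6, s7, s8}, add states in Sat(b) with some successor in Z. Z1 = {s1, s2, s3, s6, s7, s8, s9}; fixed.
Sat(E[b U p]) = {s1, s2, s3, s6, s7, s8, s9}
AG E[b U p]: greatest fixpoint, start Z0 = {s1, s2, s3, s6, s7, s8, s9}, keep only states in Sat with every successor in Z. Z1 = {s3, s6, s7, s8, s9}; Z2 = {s3, s6, s8, s9}; Z3 = {s3, s6, s8}; Z4 = {s6, s8}; fixed.
Sat(AG E[b U p]) = {s6, s8}
s5 ∉ Sat(AG E[b U p]) = {s6, s8}, so the formula does not hold at s5.

No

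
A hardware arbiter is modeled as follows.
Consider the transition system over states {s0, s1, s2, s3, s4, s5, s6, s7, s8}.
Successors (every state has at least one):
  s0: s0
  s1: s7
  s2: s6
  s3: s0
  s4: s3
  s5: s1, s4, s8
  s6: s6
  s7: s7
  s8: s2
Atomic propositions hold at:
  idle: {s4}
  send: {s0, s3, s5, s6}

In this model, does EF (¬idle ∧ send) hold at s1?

Sat(¬idle) = {s0, s1, s2, s3, s5, s6, s7, s8}
Sat(¬idle ∧ send) = {s0, s3, s5, s6}
EF (¬idle ∧ send): least fixpoint, start Z0 = {s0, s3, s5, s6}, add states with some successor in Z. Z1 = {s0, s2, s3, s4, s5, s6}; Z2 = {s0, s2, s3, s4, s5, s6, s8}; fixed.
Sat(EF (¬idle ∧ send)) = {s0, s2, s3, s4, s5, s6, s8}
s1 ∉ Sat(EF (¬idle ∧ send)) = {s0, s2, s3, s4, s5, s6, s8}, so the formula does not hold at s1.

No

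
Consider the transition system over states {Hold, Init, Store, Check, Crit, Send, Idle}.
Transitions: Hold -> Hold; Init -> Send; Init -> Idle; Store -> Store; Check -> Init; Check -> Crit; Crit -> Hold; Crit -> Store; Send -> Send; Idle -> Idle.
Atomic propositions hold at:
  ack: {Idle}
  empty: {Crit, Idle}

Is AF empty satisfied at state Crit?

AF empty: least fixpoint, start Z0 = {Crit, Idle}, add states with every successor in Z. Already a fixed point.
Sat(AF empty) = {Crit, Idle}
Crit ∈ Sat(AF empty) = {Crit, Idle}, so the formula holds at Crit.

Yes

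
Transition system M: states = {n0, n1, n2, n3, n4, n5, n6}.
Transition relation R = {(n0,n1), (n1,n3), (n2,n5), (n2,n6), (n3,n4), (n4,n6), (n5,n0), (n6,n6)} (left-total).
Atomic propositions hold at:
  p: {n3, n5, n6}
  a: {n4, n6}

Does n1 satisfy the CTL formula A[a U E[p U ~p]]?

Yes

Sat(~p) = {n0, n1, n2, n4}
E[p U ~p]: least fixpoint, start Z0 = Sat(~p) = {n0, n1, n2, n4}, add states in Sat(p) with some successor in Z. Z1 = {n0, n1, n2, n3, n4, n5}; fixed.
Sat(E[p U ~p]) = {n0, n1, n2, n3, n4, n5}
A[a U E[p U ~p]]: least fixpoint, start Z0 = Sat(E[p U ~p]) = {n0, n1, n2, n3, n4, n5}, add states in Sat(a) with every successor in Z. Already a fixed point.
Sat(A[a U E[p U ~p]]) = {n0, n1, n2, n3, n4, n5}
n1 ∈ Sat(A[a U E[p U ~p]]) = {n0, n1, n2, n3, n4, n5}, so the formula holds at n1.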